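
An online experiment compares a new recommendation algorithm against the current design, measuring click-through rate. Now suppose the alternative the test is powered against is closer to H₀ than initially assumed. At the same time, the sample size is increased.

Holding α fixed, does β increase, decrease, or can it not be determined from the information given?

The first change alone would make β increase; the second alone would make β decrease. Which effect dominates depends on the magnitudes, which are not given.

Cannot be determined from the information given.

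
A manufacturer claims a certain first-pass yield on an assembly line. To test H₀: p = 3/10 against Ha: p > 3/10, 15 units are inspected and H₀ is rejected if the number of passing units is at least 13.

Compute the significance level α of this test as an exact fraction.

8719352487/1000000000000000

Under H₀, X ~ Binomial(15, 3/10), and α = P(X ≥ 13).
Adding the binomial terms for j = 13 through 15 with p = 3/10 yields 8719352487/1000000000000000.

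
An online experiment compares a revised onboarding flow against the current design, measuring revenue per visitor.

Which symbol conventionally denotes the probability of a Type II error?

β

P(Type II error) = P(fail to reject H₀ | H₀ false) = β.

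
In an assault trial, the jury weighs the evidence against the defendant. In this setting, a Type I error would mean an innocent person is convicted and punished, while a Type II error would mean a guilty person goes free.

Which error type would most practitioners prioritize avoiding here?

The Type I consequence (an innocent person is convicted and punished) is more severe than the Type II consequence (a guilty person goes free).

Type I error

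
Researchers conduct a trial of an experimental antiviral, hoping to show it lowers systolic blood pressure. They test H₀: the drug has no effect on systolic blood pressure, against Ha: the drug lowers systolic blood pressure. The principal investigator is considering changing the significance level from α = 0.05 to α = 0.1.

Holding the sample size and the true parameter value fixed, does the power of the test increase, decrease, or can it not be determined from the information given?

With a larger α the critical value moves toward the center, so more of the Ha sampling distribution lies in the rejection region.
Since power = 1 − β and β decreases, power increases.

It increases.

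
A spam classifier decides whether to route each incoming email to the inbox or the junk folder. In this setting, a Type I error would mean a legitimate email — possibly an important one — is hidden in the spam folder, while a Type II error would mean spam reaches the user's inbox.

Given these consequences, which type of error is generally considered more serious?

The Type I consequence (a legitimate email — possibly an important one — is hidden in the spam folder) is more severe than the Type II consequence (spam reaches the user's inbox).

Type I error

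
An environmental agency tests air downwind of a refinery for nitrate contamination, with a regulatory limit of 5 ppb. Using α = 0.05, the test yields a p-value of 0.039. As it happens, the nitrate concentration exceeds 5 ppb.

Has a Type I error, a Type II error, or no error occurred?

The conventional null hypothesis is that the nitrate concentration is at or below 5 ppb (safe).
Since p = 0.039 < α = 0.05, H₀ is rejected.
H₀ is false (actually the nitrate concentration exceeds 5 ppb).
The decision matches the true state — no error.

No error — this is a correct decision.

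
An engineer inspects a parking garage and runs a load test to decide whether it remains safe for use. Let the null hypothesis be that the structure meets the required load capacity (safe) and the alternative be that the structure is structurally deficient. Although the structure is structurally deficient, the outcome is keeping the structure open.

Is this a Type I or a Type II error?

'Keeping the structure open' corresponds to failing to reject H₀.
H₀ was not rejected but H₀ is false — a Type II error (false negative).

Type II error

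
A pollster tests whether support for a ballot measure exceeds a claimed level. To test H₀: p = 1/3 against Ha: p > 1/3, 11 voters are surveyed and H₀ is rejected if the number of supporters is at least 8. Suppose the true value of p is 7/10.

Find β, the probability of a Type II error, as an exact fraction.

1076094153/2500000000

β = P(fail to reject H₀ | Ha true) = P(K ≤ 7 | p = 7/10), K ~ Binomial(11, 7/10).
Equivalently, β = 1 − P(K ≥ 8) = 1076094153/2500000000.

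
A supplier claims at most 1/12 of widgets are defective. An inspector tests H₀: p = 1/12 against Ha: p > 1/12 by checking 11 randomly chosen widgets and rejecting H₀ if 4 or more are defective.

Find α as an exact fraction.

305362129/30958682112

Under H₀, Y ~ Binomial(11, 1/12); the Type I error rate is P(Y ≥ 4).
Computing the lower-tail complement: 1 − 30653319983/30958682112 = 305362129/30958682112.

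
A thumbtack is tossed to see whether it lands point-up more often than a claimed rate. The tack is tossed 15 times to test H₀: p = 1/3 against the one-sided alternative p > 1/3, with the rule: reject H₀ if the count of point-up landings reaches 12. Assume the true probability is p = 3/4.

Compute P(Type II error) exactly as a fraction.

A Type II error is failing to reject when Ha holds: with p = 3/4, β = P(X ≤ 11).
Summing C(15,j)·(3/4)^j·(1/4)^{15-j} for j = 0..11 gives 144609703/268435456.

144609703/268435456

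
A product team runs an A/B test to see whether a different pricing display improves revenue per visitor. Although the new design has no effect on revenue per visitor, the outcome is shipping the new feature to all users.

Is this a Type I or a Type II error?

The null hypothesis here is that the new design has no effect on revenue per visitor.
'Shipping the new feature to all users' corresponds to rejecting H₀.
H₀ was rejected but H₀ is true — a Type I error (false positive).

Type I error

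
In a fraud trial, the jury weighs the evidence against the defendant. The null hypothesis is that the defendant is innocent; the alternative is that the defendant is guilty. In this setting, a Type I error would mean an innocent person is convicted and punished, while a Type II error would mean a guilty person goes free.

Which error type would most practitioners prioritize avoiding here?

Type I error

The Type I consequence (an innocent person is convicted and punished) is more severe than the Type II consequence (a guilty person goes free).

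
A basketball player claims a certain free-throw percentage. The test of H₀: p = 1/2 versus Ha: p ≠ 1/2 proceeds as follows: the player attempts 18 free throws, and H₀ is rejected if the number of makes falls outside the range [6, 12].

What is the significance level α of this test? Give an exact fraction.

Under H₀, X ~ Binomial(18, 1/2); α is the probability of landing in either tail, P(X ≤ 5) + P(X ≥ 13).
By symmetry, α = 2·P(X ≤ 5) = 2·(1 + 18 + 153 + 816 + 3060 + 8568)/262144 = 25232/262144 = 1577/16384.

1577/16384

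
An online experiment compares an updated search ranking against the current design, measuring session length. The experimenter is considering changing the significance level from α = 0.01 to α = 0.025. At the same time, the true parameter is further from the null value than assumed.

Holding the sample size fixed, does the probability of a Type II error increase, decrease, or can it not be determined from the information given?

A larger α widens the rejection region, so when the alternative is true more outcomes lead to rejection — failing to reject becomes less likely. The further the true parameter sits from the null value, the more of the Ha sampling distribution falls in the rejection region. Both changes push β in the same direction.

It decreases.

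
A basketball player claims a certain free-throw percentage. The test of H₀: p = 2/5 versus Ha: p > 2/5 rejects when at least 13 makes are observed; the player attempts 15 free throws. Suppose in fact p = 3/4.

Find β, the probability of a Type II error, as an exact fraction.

β = P(fail to reject H₀ | Ha true) = P(S ≤ 12 | p = 3/4), S ~ Binomial(15, 3/4).
Summing C(15,j)·(3/4)^j·(1/4)^{15-j} for j = 0..12 gives 820244467/1073741824.

820244467/1073741824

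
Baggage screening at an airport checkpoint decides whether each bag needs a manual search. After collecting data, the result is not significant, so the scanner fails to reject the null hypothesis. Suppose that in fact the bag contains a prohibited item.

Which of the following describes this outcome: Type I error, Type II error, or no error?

The conventional null hypothesis here is that the bag contains no prohibited items.
H₀ was not rejected, but H₀ is actually false.
Failing to reject a false null hypothesis is a Type II error (false negative).

Type II error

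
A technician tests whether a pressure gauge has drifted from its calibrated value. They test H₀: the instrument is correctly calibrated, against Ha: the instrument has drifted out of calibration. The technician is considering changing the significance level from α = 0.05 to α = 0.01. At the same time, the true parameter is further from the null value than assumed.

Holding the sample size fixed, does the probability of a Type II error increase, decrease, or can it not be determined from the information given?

The first change alone would make β increase; the second alone would make β decrease. Which effect dominates depends on the magnitudes, which are not given.

Cannot be determined from the information given.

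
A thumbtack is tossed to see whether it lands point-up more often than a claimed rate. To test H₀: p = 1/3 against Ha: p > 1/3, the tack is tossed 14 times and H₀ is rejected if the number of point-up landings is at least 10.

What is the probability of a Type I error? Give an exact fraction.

19321/4782969

Under H₀, S ~ Binomial(14, 1/3), and α = P(S ≥ 10).
Summing C(14,j)(1/3)^j(2/3)^{14−j} for j = 10,…,14 gives 19321/4782969.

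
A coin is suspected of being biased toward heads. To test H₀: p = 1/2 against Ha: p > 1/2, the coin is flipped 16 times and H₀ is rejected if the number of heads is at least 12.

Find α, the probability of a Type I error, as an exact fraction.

2517/65536

Under H₀, Y ~ Binomial(16, 1/2), and α = P(Y ≥ 12).
Summing the upper tail: (1820 + 560 + 120 + 16 + 1) / 2^16 = 2517/65536.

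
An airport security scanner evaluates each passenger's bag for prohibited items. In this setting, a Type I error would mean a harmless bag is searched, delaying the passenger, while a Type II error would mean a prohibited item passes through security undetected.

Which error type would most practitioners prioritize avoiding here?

The Type II consequence (a prohibited item passes through security undetected) is more severe than the Type I consequence (a harmless bag is searched, delaying the passenger).

Type II error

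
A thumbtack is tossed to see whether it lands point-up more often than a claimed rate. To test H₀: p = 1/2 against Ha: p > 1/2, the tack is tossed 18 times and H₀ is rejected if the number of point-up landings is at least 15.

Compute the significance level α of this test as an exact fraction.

Under H₀, X ~ Binomial(18, 1/2), and α = P(X ≥ 15).
Summing the upper tail: (816 + 153 + 18 + 1) / 2^18 = 988/262144 = 247/65536.

247/65536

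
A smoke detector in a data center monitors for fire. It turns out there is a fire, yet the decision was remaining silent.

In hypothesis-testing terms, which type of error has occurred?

Type II error

The null hypothesis here is that there is no fire.
'Remaining silent' corresponds to failing to reject H₀.
H₀ was not rejected but H₀ is false — a Type II error (false negative).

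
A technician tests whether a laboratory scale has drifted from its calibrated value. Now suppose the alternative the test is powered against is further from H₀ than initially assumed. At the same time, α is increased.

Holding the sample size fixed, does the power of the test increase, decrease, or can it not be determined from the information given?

It increases.

The further the true parameter sits from the null value, the more of the Ha sampling distribution falls in the rejection region. Relaxing α lowers the evidence threshold; under Ha, outcomes that previously fell short now trigger rejection. Both changes push β in the same direction.
Since power = 1 − β and β decreases, power increases.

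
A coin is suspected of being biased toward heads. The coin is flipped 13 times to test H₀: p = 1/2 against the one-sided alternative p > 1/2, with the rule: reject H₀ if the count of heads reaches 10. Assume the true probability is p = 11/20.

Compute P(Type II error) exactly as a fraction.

1857697115702463/2048000000000000

A Type II error is failing to reject when Ha holds: with p = 11/20, β = P(S ≤ 9).
Summing C(13,j)·(11/20)^j·(9/20)^{13-j} for j = 0..9 gives 1857697115702463/2048000000000000.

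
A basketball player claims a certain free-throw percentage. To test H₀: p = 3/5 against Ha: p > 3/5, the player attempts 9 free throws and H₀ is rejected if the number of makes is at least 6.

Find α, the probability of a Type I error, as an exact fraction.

α = P(reject H₀ | H₀ true) = P(Y ≥ 6 | p = 3/5), with Y ~ Binomial(9, 3/5).
Summing C(9,j)(3/5)^j(2/5)^{9−j} for j = 6,…,9 gives 942597/1953125.

942597/1953125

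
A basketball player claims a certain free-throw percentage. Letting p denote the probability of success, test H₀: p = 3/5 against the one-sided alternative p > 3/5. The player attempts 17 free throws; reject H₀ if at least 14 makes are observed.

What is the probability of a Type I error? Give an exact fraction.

α = P(reject H₀ | H₀ true) = P(K ≥ 14 | p = 3/5), with K ~ Binomial(17, 3/5).
Adding the binomial terms for j = 14 through 17 with p = 3/5 yields 7083577089/152587890625.

7083577089/152587890625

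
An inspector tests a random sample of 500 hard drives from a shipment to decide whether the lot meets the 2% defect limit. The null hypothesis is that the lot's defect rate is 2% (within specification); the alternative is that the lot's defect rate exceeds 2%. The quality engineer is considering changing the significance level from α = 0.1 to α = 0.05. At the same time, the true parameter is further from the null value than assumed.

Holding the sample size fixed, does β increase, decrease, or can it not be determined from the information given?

The first change alone would make β increase; the second alone would make β decrease. Which effect dominates depends on the magnitudes, which are not given.

Cannot be determined from the information given.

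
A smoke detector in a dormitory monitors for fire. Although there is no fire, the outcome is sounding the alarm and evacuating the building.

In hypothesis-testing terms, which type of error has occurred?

Type I error

The null hypothesis here is that there is no fire.
'Sounding the alarm and evacuating the building' corresponds to rejecting H₀.
H₀ was rejected but H₀ is true — a Type I error (false positive).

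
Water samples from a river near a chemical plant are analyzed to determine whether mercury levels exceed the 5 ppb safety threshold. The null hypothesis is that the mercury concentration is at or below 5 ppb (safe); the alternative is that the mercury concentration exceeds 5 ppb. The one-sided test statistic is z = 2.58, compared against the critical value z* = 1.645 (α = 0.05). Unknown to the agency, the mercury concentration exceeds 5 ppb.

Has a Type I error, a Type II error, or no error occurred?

Neither — the decision is correct.

Since z = 2.58 > z* = 1.645, H₀ is rejected.
H₀ is false (actually the mercury concentration exceeds 5 ppb).
The decision matches the true state — no error.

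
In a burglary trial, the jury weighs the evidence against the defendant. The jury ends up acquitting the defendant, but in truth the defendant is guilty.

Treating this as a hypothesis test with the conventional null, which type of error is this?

Type II error

The null hypothesis here is that the defendant is innocent.
'Acquitting the defendant' corresponds to failing to reject H₀.
H₀ was not rejected but H₀ is false — a Type II error (false negative).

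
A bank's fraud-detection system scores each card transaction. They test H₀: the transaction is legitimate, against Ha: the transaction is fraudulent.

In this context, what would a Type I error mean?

A Type I error is rejecting H₀ when H₀ is true.
Here that means blocking the transaction and freezing the card when actually the transaction is legitimate.

A Type I error would mean concluding that the transaction is fraudulent when in fact the transaction is legitimate.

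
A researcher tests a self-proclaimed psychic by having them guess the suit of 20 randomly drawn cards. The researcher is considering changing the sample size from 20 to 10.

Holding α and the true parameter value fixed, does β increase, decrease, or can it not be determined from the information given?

It increases.

Reducing n widens both sampling distributions, so the test has less ability to distinguish Ha from H₀.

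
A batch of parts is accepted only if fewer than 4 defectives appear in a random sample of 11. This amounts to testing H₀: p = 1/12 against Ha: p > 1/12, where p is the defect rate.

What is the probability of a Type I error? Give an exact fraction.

305362129/30958682112

Under H₀, K ~ Binomial(11, 1/12); the Type I error rate is P(K ≥ 4).
Via the complement, α = 1 − Σ_{j=0}^{3} C(11,j)(1/12)^j(11/12)^{11-j} = 305362129/30958682112.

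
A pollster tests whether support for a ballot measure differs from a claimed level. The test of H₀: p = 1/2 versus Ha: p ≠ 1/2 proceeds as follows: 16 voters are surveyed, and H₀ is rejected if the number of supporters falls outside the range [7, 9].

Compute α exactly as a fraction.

14893/32768

The significance level is the null-hypothesis probability of the rejection region {≤6} ∪ {≥10}.
The two tails are symmetric, so α = 2·(1 + 16 + 120 + 560 + 1820 + 4368 + 8008)/2^16 = 29786/65536 = 14893/32768.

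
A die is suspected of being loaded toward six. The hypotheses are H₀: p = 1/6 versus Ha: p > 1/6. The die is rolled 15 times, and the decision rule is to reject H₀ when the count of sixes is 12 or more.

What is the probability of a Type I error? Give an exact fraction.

Under H₀, K ~ Binomial(15, 1/6), and α = P(K ≥ 12).
Summing C(15,j)(1/6)^j(5/6)^{15−j} for j = 12,…,15 gives 7447/58773123072.

7447/58773123072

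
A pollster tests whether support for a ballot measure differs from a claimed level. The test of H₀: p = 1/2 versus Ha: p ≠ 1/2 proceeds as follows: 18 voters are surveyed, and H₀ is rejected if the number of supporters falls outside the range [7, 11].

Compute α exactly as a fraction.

α = P(S ≤ 6 or S ≥ 12 | p = 1/2), S ~ Binomial(18, 1/2).
By symmetry, α = 2·P(S ≤ 6) = 2·(1 + 18 + 153 + 816 + 3060 + 8568 + 18564)/262144 = 62360/262144 = 7795/32768.

7795/32768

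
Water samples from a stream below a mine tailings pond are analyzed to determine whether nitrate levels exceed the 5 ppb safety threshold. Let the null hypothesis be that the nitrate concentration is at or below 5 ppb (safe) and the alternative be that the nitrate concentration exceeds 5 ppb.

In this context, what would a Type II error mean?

A Type II error would mean concluding that the nitrate concentration is at or below 5 ppb (safe) (or at least failing to establish that the nitrate concentration exceeds 5 ppb) when in fact the nitrate concentration exceeds 5 ppb.

A Type II error is failing to reject H₀ when H₀ is false.
Here that means certifying the site as safe when actually the nitrate concentration exceeds 5 ppb.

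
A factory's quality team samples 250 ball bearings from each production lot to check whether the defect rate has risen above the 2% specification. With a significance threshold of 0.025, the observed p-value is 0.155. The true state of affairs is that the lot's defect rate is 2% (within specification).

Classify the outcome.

No error — this is a correct decision.

The conventional null hypothesis is that the lot's defect rate is 2% (within specification).
Since p = 0.155 ≥ α = 0.025, H₀ is not rejected.
H₀ is true (actually the lot's defect rate is 2% (within specification)).
The decision matches the true state — no error.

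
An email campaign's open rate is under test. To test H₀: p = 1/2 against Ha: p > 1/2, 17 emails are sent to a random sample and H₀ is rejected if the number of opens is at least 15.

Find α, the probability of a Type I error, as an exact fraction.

α = P(reject H₀ | H₀ true) = P(K ≥ 15 | p = 1/2), with K ~ Binomial(17, 1/2).
That's C(17,15) + C(17,16) + C(17,17) over 2^17, i.e. (136 + 17 + 1)/131072 = 154/131072 = 77/65536.

77/65536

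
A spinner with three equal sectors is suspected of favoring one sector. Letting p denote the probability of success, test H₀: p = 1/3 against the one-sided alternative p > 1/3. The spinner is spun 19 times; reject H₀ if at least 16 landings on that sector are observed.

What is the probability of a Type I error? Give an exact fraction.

2825/387420489

Under H₀, S ~ Binomial(19, 1/3), and α = P(S ≥ 16).
P(S ≥ 16) = Σ_{j=16}^{19} C(19,j)·(1/3)^j·(2/3)^{19-j} = 2825/387420489.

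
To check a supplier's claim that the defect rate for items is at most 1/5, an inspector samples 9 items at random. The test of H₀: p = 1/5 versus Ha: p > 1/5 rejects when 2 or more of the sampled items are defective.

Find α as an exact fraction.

Under H₀, X ~ Binomial(9, 1/5); the Type I error rate is P(X ≥ 2).
Via the complement, α = 1 − Σ_{j=0}^{1} C(9,j)(1/5)^j(4/5)^{9-j} = 1101157/1953125.

1101157/1953125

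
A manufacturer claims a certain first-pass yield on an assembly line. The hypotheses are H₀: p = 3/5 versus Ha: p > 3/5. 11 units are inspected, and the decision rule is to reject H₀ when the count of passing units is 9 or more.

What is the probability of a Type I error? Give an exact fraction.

α = P(reject H₀ | H₀ true) = P(S ≥ 9 | p = 3/5), with S ~ Binomial(11, 3/5).
Adding the binomial terms for j = 9 through 11 with p = 3/5 yields 1161297/9765625.

1161297/9765625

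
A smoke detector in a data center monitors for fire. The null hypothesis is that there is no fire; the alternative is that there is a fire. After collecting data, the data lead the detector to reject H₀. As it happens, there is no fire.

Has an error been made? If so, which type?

H₀ was rejected, but H₀ is actually true.
Rejecting a true null hypothesis is a Type I error (false positive).

Type I error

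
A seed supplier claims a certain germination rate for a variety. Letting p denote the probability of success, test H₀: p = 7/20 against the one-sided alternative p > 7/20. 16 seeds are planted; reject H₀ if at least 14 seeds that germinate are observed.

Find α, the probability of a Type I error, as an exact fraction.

The Type I error probability is α = P(X ≥ 14) computed under H₀, where X ~ Binomial(16, 7/20).
P(X ≥ 14) = Σ_{j=14}^{16} C(16,j)·(7/20)^j·(13/20)^{16-j} = 2955017928403093/131072000000000000000.

2955017928403093/131072000000000000000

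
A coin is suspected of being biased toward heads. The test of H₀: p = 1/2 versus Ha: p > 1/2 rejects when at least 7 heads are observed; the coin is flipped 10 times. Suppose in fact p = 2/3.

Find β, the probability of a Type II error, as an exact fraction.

Under the alternative p = 2/3, S ~ Binomial(10, 2/3); β is the probability the test does not reject, P(S < 7).
Adding the binomial probabilities P(S=0)+…+P(S=6) at p = 2/3 gives 8675/19683.

8675/19683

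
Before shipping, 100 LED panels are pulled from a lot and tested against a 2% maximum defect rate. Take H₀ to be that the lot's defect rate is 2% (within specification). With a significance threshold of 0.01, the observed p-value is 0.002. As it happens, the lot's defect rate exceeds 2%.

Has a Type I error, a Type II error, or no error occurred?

Since p = 0.002 < α = 0.01, H₀ is rejected.
H₀ is false (actually the lot's defect rate exceeds 2%).
The decision matches the true state — no error.

No error — this is a correct decision.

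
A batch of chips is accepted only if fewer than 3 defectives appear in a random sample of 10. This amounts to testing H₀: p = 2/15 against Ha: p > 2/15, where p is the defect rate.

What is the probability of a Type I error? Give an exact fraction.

26623460512/192216796875

Under H₀, S ~ Binomial(10, 2/15); the Type I error rate is P(S ≥ 3).
Computing the lower-tail complement: 1 − 165593336363/192216796875 = 26623460512/192216796875.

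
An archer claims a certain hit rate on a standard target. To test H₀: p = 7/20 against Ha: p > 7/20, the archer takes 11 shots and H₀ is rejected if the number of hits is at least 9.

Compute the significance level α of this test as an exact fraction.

α = P(reject H₀ | H₀ true) = P(K ≥ 9 | p = 7/20), with K ~ Binomial(11, 7/20).
P(K ≥ 9) = Σ_{j=9}^{11} C(11,j)·(7/20)^j·(13/20)^{11-j} = 83491612883/40960000000000.

83491612883/40960000000000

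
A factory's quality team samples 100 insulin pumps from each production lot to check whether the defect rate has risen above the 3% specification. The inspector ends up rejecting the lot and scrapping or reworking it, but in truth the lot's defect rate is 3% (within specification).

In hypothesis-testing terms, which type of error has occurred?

Type I error

The null hypothesis here is that the lot's defect rate is 3% (within specification).
'Rejecting the lot and scrapping or reworking it' corresponds to rejecting H₀.
H₀ was rejected but H₀ is true — a Type I error (false positive).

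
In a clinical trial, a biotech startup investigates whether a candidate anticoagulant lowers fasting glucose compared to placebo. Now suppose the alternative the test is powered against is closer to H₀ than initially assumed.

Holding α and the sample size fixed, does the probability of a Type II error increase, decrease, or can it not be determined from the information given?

When the true parameter is near the null value, the test has a harder time distinguishing Ha from H₀.

It increases.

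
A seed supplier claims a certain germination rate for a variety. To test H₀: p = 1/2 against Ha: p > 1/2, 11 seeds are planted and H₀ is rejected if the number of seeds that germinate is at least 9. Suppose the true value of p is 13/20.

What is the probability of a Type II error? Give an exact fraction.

Under the alternative p = 13/20, S ~ Binomial(11, 13/20); β is the probability the test does not reject, P(S < 9).
Adding the binomial probabilities P(S=0)+…+P(S=8) at p = 13/20 gives 32762721984671/40960000000000.

32762721984671/40960000000000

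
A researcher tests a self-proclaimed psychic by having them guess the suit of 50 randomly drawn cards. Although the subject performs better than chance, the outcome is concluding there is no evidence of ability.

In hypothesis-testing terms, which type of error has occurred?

The null hypothesis here is that the subject is guessing at random (p = 1/4).
'Concluding there is no evidence of ability' corresponds to failing to reject H₀.
H₀ was not rejected but H₀ is false — a Type II error (false negative).

Type II error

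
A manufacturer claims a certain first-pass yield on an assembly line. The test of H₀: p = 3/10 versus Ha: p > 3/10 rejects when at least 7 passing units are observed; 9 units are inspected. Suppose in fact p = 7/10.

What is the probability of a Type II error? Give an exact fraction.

268584417/500000000

β = P(fail to reject H₀ | Ha true) = P(S ≤ 6 | p = 7/10), S ~ Binomial(9, 7/10).
Equivalently, β = 1 − P(S ≥ 7) = 268584417/500000000.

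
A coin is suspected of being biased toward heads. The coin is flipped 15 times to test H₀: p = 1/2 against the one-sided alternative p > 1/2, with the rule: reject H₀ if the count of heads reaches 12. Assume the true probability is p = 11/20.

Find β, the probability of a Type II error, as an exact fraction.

7844484964274060391/8192000000000000000

A Type II error is failing to reject when Ha holds: with p = 11/20, β = P(S ≤ 11).
Summing C(15,j)·(11/20)^j·(9/20)^{15-j} for j = 0..11 gives 7844484964274060391/8192000000000000000.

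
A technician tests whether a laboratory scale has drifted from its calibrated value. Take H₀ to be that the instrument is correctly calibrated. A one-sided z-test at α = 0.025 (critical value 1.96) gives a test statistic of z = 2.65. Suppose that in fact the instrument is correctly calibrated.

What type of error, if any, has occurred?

Since z = 2.65 > z* = 1.96, H₀ is rejected.
H₀ is true (actually the instrument is correctly calibrated).
Rejecting a true H₀ is a Type I error.

Type I error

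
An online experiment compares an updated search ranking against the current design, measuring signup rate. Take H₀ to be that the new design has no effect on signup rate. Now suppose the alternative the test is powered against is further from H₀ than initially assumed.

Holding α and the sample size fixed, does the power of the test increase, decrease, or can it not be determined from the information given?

It increases.

A bigger departure from H₀ is easier for the test to detect, so it fails to reject less often.
Since power = 1 − β and β decreases, power increases.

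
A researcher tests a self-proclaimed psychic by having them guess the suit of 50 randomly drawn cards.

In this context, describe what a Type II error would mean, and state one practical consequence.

A Type II error would mean concluding that the subject is guessing at random (p = 1/4) (or at least failing to establish that the subject performs better than chance) when in fact the subject performs better than chance. Consequence: genuine ability (if it existed) would go unrecognized.

With the conventional null hypothesis that the subject is guessing at random (p = 1/4):
A Type II error is failing to reject H₀ when H₀ is false.
Here that means concluding there is no evidence of ability when actually the subject performs better than chance.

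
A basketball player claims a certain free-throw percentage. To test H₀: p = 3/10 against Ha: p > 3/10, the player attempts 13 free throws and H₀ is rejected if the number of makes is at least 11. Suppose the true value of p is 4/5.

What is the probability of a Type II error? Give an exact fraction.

608334741/1220703125

β = P(fail to reject H₀ | Ha true) = P(X ≤ 10 | p = 4/5), X ~ Binomial(13, 4/5).
Adding the binomial probabilities P(X=0)+…+P(X=10) at p = 4/5 gives 608334741/1220703125.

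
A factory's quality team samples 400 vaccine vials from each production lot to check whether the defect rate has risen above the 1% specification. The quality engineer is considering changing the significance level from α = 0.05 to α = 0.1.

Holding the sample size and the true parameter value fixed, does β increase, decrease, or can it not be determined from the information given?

It decreases.

Relaxing α lowers the evidence threshold; under Ha, outcomes that previously fell short now trigger rejection.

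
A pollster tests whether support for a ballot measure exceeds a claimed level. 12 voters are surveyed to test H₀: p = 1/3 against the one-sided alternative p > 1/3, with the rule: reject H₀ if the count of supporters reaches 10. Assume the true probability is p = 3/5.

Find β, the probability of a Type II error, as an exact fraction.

Under the alternative p = 3/5, X ~ Binomial(12, 3/5); β is the probability the test does not reject, P(X < 10).
Equivalently, β = 1 − P(X ≥ 10) = 44753744/48828125.

44753744/48828125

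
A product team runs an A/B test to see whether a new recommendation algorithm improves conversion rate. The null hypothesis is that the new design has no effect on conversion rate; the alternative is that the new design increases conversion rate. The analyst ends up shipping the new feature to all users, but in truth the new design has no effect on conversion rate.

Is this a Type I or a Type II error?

'Shipping the new feature to all users' corresponds to rejecting H₀.
H₀ was rejected but H₀ is true — a Type I error (false positive).

Type I error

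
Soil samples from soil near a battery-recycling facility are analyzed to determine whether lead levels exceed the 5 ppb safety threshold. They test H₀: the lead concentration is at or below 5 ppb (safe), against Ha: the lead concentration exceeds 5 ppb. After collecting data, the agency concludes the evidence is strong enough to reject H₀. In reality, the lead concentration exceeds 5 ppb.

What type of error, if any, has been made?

Neither — the decision is correct.

The test rejected a false H₀ — the decision matches the true state.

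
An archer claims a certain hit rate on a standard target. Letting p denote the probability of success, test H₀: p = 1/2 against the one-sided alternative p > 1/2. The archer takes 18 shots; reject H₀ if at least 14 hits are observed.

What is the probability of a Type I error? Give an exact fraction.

Under H₀, X ~ Binomial(18, 1/2), and α = P(X ≥ 14).
Summing the upper tail: (3060 + 816 + 153 + 18 + 1) / 2^18 = 4048/262144 = 253/16384.

253/16384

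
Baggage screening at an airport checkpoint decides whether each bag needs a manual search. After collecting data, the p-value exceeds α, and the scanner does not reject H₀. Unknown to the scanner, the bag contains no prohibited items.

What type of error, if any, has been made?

No error (correct decision).

The conventional null hypothesis here is that the bag contains no prohibited items.
The test retained a true H₀ — the decision matches the true state.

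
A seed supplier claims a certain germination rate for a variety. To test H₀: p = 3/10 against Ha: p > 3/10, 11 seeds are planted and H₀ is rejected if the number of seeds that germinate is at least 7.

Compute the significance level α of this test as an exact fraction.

α = P(reject H₀ | H₀ true) = P(K ≥ 7 | p = 3/10), with K ~ Binomial(11, 3/10).
Summing C(11,j)(3/10)^j(7/10)^{11−j} for j = 7,…,11 gives 216191511/10000000000.

216191511/10000000000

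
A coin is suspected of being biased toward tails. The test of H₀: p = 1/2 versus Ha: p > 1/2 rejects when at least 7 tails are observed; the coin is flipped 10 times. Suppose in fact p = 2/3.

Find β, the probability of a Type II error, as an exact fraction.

β = P(fail to reject H₀ | Ha true) = P(X ≤ 6 | p = 2/3), X ~ Binomial(10, 2/3).
Summing C(10,j)·(2/3)^j·(1/3)^{10-j} for j = 0..6 gives 8675/19683.

8675/19683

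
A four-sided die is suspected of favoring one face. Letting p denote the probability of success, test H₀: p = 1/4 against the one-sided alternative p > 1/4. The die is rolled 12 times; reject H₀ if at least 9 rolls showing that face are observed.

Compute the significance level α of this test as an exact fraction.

The Type I error probability is α = P(S ≥ 9) computed under H₀, where S ~ Binomial(12, 1/4).
Summing C(12,j)(1/4)^j(3/4)^{12−j} for j = 9,…,12 gives 6571/16777216.

6571/16777216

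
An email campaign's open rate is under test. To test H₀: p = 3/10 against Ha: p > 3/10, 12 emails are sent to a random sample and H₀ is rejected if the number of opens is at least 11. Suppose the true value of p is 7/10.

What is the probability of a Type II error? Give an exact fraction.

Under the alternative p = 7/10, S ~ Binomial(12, 7/10); β is the probability the test does not reject, P(S < 11).
Adding the binomial probabilities P(S=0)+…+P(S=10) at p = 7/10 gives 914974950051/1000000000000.

914974950051/1000000000000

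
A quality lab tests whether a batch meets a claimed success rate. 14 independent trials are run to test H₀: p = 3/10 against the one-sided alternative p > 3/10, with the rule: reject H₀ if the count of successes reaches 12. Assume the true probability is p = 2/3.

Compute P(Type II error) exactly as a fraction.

1426387/1594323

β = P(fail to reject H₀ | Ha true) = P(K ≤ 11 | p = 2/3), K ~ Binomial(14, 2/3).
Adding the binomial probabilities P(K=0)+…+P(K=11) at p = 2/3 gives 1426387/1594323.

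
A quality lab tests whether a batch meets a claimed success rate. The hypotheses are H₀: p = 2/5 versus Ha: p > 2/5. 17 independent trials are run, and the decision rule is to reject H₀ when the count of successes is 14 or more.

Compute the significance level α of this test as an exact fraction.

68878336/152587890625

Under H₀, Y ~ Binomial(17, 2/5), and α = P(Y ≥ 14).
P(Y ≥ 14) = Σ_{j=14}^{17} C(17,j)·(2/5)^j·(3/5)^{17-j} = 68878336/152587890625.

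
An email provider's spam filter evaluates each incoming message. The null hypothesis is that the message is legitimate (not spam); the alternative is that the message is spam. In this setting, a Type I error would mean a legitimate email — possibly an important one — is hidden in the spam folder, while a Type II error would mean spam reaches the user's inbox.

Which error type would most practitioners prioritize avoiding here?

The Type I consequence (a legitimate email — possibly an important one — is hidden in the spam folder) is more severe than the Type II consequence (spam reaches the user's inbox).

Type I error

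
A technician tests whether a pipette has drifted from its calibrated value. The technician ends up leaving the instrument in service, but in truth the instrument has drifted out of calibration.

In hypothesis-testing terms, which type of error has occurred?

The null hypothesis here is that the instrument is correctly calibrated.
'Leaving the instrument in service' corresponds to failing to reject H₀.
H₀ was not rejected but H₀ is false — a Type II error (false negative).

Type II error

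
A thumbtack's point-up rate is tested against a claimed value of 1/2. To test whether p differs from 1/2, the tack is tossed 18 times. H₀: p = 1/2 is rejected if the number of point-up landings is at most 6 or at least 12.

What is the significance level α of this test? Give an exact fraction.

Under H₀, Y ~ Binomial(18, 1/2); α is the probability of landing in either tail, P(Y ≤ 6) + P(Y ≥ 12).
The two tails are symmetric, so α = 2·(1 + 18 + 153 + 816 + 3060 + 8568 + 18564)/2^18 = 62360/262144 = 7795/32768.

7795/32768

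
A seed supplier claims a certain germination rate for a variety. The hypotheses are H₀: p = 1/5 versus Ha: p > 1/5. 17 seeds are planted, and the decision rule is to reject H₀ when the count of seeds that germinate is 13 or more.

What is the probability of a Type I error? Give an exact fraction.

131009/152587890625

Under H₀, X ~ Binomial(17, 1/5), and α = P(X ≥ 13).
Summing C(17,j)(1/5)^j(4/5)^{17−j} for j = 13,…,17 gives 131009/152587890625.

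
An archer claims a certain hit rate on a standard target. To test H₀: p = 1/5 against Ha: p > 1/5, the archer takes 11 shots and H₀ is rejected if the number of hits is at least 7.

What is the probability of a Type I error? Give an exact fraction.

19193/9765625

Under H₀, S ~ Binomial(11, 1/5), and α = P(S ≥ 7).
Adding the binomial terms for j = 7 through 11 with p = 1/5 yields 19193/9765625.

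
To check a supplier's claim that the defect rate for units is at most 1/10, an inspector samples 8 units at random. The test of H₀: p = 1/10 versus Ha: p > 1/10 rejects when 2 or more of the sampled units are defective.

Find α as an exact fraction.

The significance level is the probability, assuming p = 1/10, of seeing 2 or more defectives in 8 draws.
Via the complement, α = 1 − Σ_{j=0}^{1} C(8,j)(1/10)^j(9/10)^{8-j} = 18689527/100000000.

18689527/100000000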